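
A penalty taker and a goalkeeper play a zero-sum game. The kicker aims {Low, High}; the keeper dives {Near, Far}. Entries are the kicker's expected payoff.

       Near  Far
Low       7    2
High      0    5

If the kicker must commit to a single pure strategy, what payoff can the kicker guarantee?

2

Row minima: Low → 2, High → 0.
The best of these is 2.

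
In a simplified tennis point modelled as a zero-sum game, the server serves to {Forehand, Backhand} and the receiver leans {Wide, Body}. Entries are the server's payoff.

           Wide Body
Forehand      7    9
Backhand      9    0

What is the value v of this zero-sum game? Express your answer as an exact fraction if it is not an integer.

Row minima: Forehand → 7, Backhand → 0; maximin = 7.
Column maxima: Wide → 9, Body → 9; minimax = 9.
7 ≠ 9, so there is no saddle point; optimal play is mixed.
Let the server play Forehand with probability p. Expected payoff against Wide: 7p + 9(1−p) = −2p + 9; against Body: 9p + 0(1−p) = 9p.
Setting these equal: −2p + 9 = 9p ⇒ −11p = -9 ⇒ p = 9/11, and the value is (-2)·(9/11) + 9 = 81/11.
For the receiver: with q = P(Wide), equating Forehand's and Backhand's payoffs gives −2q + 9 = 9q ⇒ q = 9/11.

81/11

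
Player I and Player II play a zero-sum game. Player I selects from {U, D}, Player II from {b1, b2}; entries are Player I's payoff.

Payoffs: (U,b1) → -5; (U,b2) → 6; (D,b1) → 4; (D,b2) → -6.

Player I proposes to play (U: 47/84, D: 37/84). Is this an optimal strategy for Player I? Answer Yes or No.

Against b1 this mix gives (47/84)·(-5) + (37/84)·4 = -29/28.
Against b2 this mix gives (47/84)·6 + (37/84)·(-6) = 5/7.
Player II will play b1, holding Player I to -29/28. Shifting weight toward the row that does better against b1 would raise this floor (the equalizing mix achieves -2/7 against both b1 and b2), so the proposed strategy is not optimal.

No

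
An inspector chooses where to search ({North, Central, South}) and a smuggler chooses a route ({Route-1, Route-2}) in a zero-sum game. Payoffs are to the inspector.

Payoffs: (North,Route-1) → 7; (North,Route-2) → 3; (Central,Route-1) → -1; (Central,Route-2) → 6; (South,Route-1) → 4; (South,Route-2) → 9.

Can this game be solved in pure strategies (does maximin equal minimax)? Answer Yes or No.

Row minima: North → 3, Central → -1, South → 4; maximin = 4.
Column maxima: Route-1 → 7, Route-2 → 9; minimax = 7.
4 ≠ 7, so no pure-strategy equilibrium exists.

No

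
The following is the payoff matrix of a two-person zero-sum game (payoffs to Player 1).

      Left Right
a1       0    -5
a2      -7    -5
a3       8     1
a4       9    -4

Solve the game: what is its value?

Row minima: a1 → -5, a2 → -7, a3 → 1, a4 → -4; maximin = 1.
Column maxima: Left → 9, Right → 1; minimax = 1.
Since maximin = minimax = 1, there is a saddle point and the value is 1.

1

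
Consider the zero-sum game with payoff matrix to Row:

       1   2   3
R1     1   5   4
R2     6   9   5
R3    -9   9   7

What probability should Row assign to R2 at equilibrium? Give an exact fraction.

Row minima: R1 → 1, R2 → 5, R3 → -9; maximin = 5.
Column maxima: 1 → 6, 2 → 9, 3 → 7; minimax = 6.
5 ≠ 6, so there is no saddle point; optimal play is mixed.
R1 is strictly dominated by R2, so Row never plays it.
2 is strictly dominated by 1 (it gives Row strictly more in every row), so Column never plays it.
On the remaining 2×2 (R2, R3 vs 1, 3):
Let Row play R2 with probability p. Expected payoff against 1: 6p + (-9)(1−p) = 15p − 9; against 3: 5p + 7(1−p) = −2p + 7.
Setting these equal: 15p − 9 = −2p + 7 ⇒ 17p = 16 ⇒ p = 16/17, and the value is (15)·(16/17) − 9 = 87/17.
For Column: with q = P(1), equating R2's and R3's payoffs gives q + 5 = −16q + 7 ⇒ q = 2/17.

16/17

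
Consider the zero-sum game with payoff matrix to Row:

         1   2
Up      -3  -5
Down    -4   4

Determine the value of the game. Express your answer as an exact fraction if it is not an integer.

-16/5

Row minima: Up → -5, Down → -4; maximin = -4.
Column maxima: 1 → -3, 2 → 4; minimax = -3.
-4 ≠ -3, so there is no saddle point; optimal play is mixed.
Let Row play Up with probability p. Expected payoff against 1: (-3)p + (-4)(1−p) = p − 4; against 2: (-5)p + 4(1−p) = −9p + 4.
Setting these equal: p − 4 = −9p + 4 ⇒ 10p = 8 ⇒ p = 4/5, and the value is (1)·(4/5) − 4 = -16/5.
For Column: with q = P(1), equating Up's and Down's payoffs gives 2q − 5 = −8q + 4 ⇒ q = 9/10.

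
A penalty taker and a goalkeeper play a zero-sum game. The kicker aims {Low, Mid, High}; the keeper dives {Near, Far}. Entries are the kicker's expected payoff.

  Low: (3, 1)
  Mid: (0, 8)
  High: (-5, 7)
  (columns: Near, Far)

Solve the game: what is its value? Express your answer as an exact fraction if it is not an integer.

12/5

Row minima: Low → 1, Mid → 0, High → -5; maximin = 1.
Column maxima: Near → 3, Far → 8; minimax = 3.
1 ≠ 3, so there is no saddle point; optimal play is mixed.
High is strictly dominated by Mid, so the kicker never plays it.
On the remaining 2×2 (Low, Mid vs Near, Far):
Let the kicker play Low with probability p. Expected payoff against Near: 3p + 0(1−p) = 3p; against Far: 1p + 8(1−p) = −7p + 8.
Setting these equal: 3p = −7p + 8 ⇒ 10p = 8 ⇒ p = 4/5, and the value is (3)·(4/5) = 12/5.
For the keeper: with q = P(Near), equating Low's and Mid's payoffs gives 2q + 1 = −8q + 8 ⇒ q = 7/10.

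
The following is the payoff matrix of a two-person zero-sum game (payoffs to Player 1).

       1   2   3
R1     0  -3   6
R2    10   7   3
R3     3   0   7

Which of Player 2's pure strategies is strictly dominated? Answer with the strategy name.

1

2 holds Player 1's payoff strictly below 1 in every row: -3 < 0, 7 < 10, 0 < 3.
So 1 is strictly dominated for Player 2.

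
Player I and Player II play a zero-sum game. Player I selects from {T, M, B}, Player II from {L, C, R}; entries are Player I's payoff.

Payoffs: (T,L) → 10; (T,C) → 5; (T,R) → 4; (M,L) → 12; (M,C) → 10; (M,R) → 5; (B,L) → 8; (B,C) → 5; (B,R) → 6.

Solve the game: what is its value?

35/6

Row minima: T → 4, M → 5, B → 5; maximin = 5.
Column maxima: L → 12, C → 10, R → 6; minimax = 6.
5 ≠ 6, so there is no saddle point; optimal play is mixed.
T is strictly dominated by M, so Player I never plays it.
L is strictly dominated by C (it gives Player I strictly more in every row), so Player II never plays it.
On the remaining 2×2 (M, B vs C, R):
Let Player I play M with probability p. Expected payoff against C: 10p + 5(1−p) = 5p + 5; against R: 5p + 6(1−p) = −p + 6.
Setting these equal: 5p + 5 = −p + 6 ⇒ 6p = 1 ⇒ p = 1/6, and the value is (5)·(1/6) + 5 = 35/6.
For Player II: with q = P(C), equating M's and B's payoffs gives 5q + 5 = −q + 6 ⇒ q = 1/6.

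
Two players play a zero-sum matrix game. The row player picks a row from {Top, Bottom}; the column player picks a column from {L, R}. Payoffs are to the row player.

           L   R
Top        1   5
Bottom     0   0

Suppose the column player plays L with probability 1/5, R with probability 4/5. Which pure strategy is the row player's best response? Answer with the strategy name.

Expected payoff of Top: (1/5)·1 + (4/5)·5 = 21/5.
Expected payoff of Bottom: (1/5)·0 + (4/5)·0 = 0.
The largest is 21/5, so the row player's best response is Top.

Top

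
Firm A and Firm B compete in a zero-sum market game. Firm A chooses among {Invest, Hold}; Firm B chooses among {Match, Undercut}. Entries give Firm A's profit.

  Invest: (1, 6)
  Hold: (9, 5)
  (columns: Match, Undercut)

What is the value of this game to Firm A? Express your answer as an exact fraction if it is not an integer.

49/9

Row minima: Invest → 1, Hold → 5; maximin = 5.
Column maxima: Match → 9, Undercut → 6; minimax = 6.
5 ≠ 6, so there is no saddle point; optimal play is mixed.
Let Firm A play Invest with probability p. Expected payoff against Match: 1p + 9(1−p) = −8p + 9; against Undercut: 6p + 5(1−p) = p + 5.
Setting these equal: −8p + 9 = p + 5 ⇒ −9p = -4 ⇒ p = 4/9, and the value is (-8)·(4/9) + 9 = 49/9.
For Firm B: with q = P(Match), equating Invest's and Hold's payoffs gives −5q + 6 = 4q + 5 ⇒ q = 1/9.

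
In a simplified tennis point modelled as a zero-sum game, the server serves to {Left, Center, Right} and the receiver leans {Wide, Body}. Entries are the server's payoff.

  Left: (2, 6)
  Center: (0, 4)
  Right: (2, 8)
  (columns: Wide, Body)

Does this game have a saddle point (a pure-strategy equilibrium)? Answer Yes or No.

Row minima: Left → 2, Center → 0, Right → 2; maximin = 2.
Column maxima: Wide → 2, Body → 8; minimax = 2.
maximin = minimax = 2, so a saddle point exists.

Yes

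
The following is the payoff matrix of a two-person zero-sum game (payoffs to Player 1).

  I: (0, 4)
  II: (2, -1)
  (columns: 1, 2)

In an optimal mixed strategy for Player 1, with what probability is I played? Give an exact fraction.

3/7

Row minima: I → 0, II → -1; maximin = 0.
Column maxima: 1 → 2, 2 → 4; minimax = 2.
0 ≠ 2, so there is no saddle point; optimal play is mixed.
Let Player 1 play I with probability p. Expected payoff against 1: 0p + 2(1−p) = −2p + 2; against 2: 4p + (-1)(1−p) = 5p − 1.
Setting these equal: −2p + 2 = 5p − 1 ⇒ −7p = -3 ⇒ p = 3/7, and the value is (-2)·(3/7) + 2 = 8/7.
For Player 2: with q = P(1), equating I's and II's payoffs gives −4q + 4 = 3q − 1 ⇒ q = 5/7.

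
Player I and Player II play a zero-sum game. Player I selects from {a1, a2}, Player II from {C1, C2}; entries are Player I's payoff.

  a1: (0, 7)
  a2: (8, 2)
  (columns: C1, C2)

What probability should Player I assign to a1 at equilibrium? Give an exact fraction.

Row minima: a1 → 0, a2 → 2; maximin = 2.
Column maxima: C1 → 8, C2 → 7; minimax = 7.
2 ≠ 7, so there is no saddle point; optimal play is mixed.
Let Player I play a1 with probability p. Expected payoff against C1: 0p + 8(1−p) = −8p + 8; against C2: 7p + 2(1−p) = 5p + 2.
Setting these equal: −8p + 8 = 5p + 2 ⇒ −13p = -6 ⇒ p = 6/13, and the value is (-8)·(6/13) + 8 = 56/13.
For Player II: with q = P(C1), equating a1's and a2's payoffs gives −7q + 7 = 6q + 2 ⇒ q = 5/13.

6/13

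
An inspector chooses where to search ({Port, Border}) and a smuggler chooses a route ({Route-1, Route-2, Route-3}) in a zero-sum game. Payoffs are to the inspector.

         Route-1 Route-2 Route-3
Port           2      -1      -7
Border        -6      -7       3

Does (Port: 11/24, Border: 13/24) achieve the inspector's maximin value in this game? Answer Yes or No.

Against Route-1 this mix gives (11/24)·2 + (13/24)·(-6) = -7/3.
Against Route-2 this mix gives (11/24)·(-1) + (13/24)·(-7) = -17/4.
Against Route-3 this mix gives (11/24)·(-7) + (13/24)·3 = -19/12.
The smuggler will play Route-2, holding the inspector to -17/4. Shifting weight toward the row that does better against Route-2 would raise this floor (the equalizing mix achieves -13/4 against both Route-2 and Route-3), so the proposed strategy is not optimal.

No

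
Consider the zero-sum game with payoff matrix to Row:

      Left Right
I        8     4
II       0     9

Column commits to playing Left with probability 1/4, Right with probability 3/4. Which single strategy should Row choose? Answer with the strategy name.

Expected payoff of I: (1/4)·8 + (3/4)·4 = 5.
Expected payoff of II: (1/4)·0 + (3/4)·9 = 27/4.
The largest is 27/4, so Row's best response is II.

II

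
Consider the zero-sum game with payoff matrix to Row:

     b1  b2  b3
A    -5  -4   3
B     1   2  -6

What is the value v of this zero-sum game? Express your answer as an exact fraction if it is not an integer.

-9/5

Row minima: A → -5, B → -6; maximin = -5.
Column maxima: b1 → 1, b2 → 2, b3 → 3; minimax = 1.
-5 ≠ 1, so there is no saddle point; optimal play is mixed.
b2 is strictly dominated by b1 (it gives Row strictly more in every row), so Column never plays it.
On the remaining 2×2 (A, B vs b1, b3):
Let Row play A with probability p. Expected payoff against b1: (-5)p + 1(1−p) = −6p + 1; against b3: 3p + (-6)(1−p) = 9p − 6.
Setting these equal: −6p + 1 = 9p − 6 ⇒ −15p = -7 ⇒ p = 7/15, and the value is (-6)·(7/15) + 1 = -9/5.
For Column: with q = P(b1), equating A's and B's payoffs gives −8q + 3 = 7q − 6 ⇒ q = 3/5.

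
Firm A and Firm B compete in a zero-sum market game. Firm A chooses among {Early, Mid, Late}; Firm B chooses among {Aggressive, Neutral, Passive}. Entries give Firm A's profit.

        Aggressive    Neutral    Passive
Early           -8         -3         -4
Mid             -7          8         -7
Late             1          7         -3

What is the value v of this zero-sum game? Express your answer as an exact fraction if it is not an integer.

Row minima: Early → -8, Mid → -7, Late → -3; maximin = -3.
Column maxima: Aggressive → 1, Neutral → 8, Passive → -3; minimax = -3.
Since maximin = minimax = -3, there is a saddle point and the value is -3.

-3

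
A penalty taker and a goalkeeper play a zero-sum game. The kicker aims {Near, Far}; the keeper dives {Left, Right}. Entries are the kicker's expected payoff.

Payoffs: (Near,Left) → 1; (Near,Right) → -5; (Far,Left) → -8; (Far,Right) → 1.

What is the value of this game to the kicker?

Row minima: Near → -5, Far → -8; maximin = -5.
Column maxima: Left → 1, Right → 1; minimax = 1.
-5 ≠ 1, so there is no saddle point; optimal play is mixed.
Let the kicker play Near with probability p. Expected payoff against Left: 1p + (-8)(1−p) = 9p − 8; against Right: (-5)p + 1(1−p) = −6p + 1.
Setting these equal: 9p − 8 = −6p + 1 ⇒ 15p = 9 ⇒ p = 3/5, and the value is (9)·(3/5) − 8 = -13/5.
For the keeper: with q = P(Left), equating Near's and Far's payoffs gives 6q − 5 = −9q + 1 ⇒ q = 2/5.

-13/5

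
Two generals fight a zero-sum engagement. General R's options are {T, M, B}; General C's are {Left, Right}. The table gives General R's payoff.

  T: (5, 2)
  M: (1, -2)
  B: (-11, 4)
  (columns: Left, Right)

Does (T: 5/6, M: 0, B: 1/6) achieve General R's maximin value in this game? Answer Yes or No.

Against Left this mix gives (5/6)·5 + (1/6)·(-11) = 7/3.
Against Right this mix gives (5/6)·2 + (1/6)·4 = 7/3.
All of General C's active replies (Left, Right) yield 7/3, and no column does worse for General R. The mix makes General C indifferent and guarantees 7/3, so it is optimal.

Yes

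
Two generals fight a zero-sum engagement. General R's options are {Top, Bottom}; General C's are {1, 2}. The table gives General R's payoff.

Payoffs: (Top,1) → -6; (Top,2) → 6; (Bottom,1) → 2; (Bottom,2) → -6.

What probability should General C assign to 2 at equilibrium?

Row minima: Top → -6, Bottom → -6; maximin = -6.
Column maxima: 1 → 2, 2 → 6; minimax = 2.
-6 ≠ 2, so there is no saddle point; optimal play is mixed.
Let General R play Top with probability p. Expected payoff against 1: (-6)p + 2(1−p) = −8p + 2; against 2: 6p + (-6)(1−p) = 12p − 6.
Setting these equal: −8p + 2 = 12p − 6 ⇒ −20p = -8 ⇒ p = 2/5, and the value is (-8)·(2/5) + 2 = -6/5.
For General C: with q = P(1), equating Top's and Bottom's payoffs gives −12q + 6 = 8q − 6 ⇒ q = 3/5.

2/5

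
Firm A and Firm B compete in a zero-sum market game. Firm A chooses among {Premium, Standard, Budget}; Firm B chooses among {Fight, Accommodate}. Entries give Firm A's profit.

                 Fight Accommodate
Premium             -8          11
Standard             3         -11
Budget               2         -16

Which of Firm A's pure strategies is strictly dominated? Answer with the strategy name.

Budget

Standard gives a strictly higher payoff than Budget against every column: 3 > 2, -11 > -16.
So Budget is strictly dominated and Firm A never plays it.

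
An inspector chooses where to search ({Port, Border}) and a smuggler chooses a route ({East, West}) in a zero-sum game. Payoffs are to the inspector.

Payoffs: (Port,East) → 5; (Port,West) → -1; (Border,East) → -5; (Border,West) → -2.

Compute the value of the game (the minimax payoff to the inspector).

-1

Row minima: Port → -1, Border → -5; maximin = -1.
Column maxima: East → 5, West → -1; minimax = -1.
Since maximin = minimax = -1, there is a saddle point and the value is -1.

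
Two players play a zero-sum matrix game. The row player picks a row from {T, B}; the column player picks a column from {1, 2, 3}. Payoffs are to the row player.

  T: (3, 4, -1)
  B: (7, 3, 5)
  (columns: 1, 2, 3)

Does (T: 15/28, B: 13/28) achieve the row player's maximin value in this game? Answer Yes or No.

No

Against 1 this mix gives (15/28)·3 + (13/28)·7 = 34/7.
Against 2 this mix gives (15/28)·4 + (13/28)·3 = 99/28.
Against 3 this mix gives (15/28)·(-1) + (13/28)·5 = 25/14.
The column player will play 3, holding the row player to 25/14. Shifting weight toward the row that does better against 3 would raise this floor (the equalizing mix achieves 23/7 against both 3 and 2), so the proposed strategy is not optimal.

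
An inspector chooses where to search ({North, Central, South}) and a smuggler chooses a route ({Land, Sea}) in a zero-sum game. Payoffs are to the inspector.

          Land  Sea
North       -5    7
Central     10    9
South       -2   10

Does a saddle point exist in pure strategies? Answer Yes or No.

No

Row minima: North → -5, Central → 9, South → -2; maximin = 9.
Column maxima: Land → 10, Sea → 10; minimax = 10.
9 ≠ 10, so no pure-strategy equilibrium exists.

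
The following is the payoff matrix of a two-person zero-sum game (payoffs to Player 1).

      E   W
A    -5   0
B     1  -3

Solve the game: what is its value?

Row minima: A → -5, B → -3; maximin = -3.
Column maxima: E → 1, W → 0; minimax = 0.
-3 ≠ 0, so there is no saddle point; optimal play is mixed.
Let Player 1 play A with probability p. Expected payoff against E: (-5)p + 1(1−p) = −6p + 1; against W: 0p + (-3)(1−p) = 3p − 3.
Setting these equal: −6p + 1 = 3p − 3 ⇒ −9p = -4 ⇒ p = 4/9, and the value is (-6)·(4/9) + 1 = -5/3.
For Player 2: with q = P(E), equating A's and B's payoffs gives −5q = 4q − 3 ⇒ q = 1/3.

-5/3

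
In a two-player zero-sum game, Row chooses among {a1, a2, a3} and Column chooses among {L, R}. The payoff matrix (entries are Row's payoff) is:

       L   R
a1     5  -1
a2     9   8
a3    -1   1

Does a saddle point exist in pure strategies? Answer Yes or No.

Row minima: a1 → -1, a2 → 8, a3 → -1; maximin = 8.
Column maxima: L → 9, R → 8; minimax = 8.
maximin = minimax = 8, so a saddle point exists.

Yes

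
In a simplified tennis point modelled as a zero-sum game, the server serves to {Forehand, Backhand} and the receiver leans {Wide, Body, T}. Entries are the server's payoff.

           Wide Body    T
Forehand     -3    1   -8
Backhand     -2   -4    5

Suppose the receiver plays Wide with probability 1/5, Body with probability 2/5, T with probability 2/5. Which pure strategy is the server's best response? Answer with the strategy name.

Backhand

Expected payoff of Forehand: (1/5)·(-3) + (2/5)·1 + (2/5)·(-8) = -17/5.
Expected payoff of Backhand: (1/5)·(-2) + (2/5)·(-4) + (2/5)·5 = 0.
The largest is 0, so the server's best response is Backhand.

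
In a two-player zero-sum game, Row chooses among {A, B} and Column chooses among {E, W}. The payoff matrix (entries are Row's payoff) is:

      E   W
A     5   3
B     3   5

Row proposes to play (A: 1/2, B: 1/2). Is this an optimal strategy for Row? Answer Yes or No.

Yes

Against E this mix gives (1/2)·5 + (1/2)·3 = 4.
Against W this mix gives (1/2)·3 + (1/2)·5 = 4.
All of Column's active replies (E, W) yield 4, and no column does worse for Row. The mix makes Column indifferent and guarantees 4, so it is optimal.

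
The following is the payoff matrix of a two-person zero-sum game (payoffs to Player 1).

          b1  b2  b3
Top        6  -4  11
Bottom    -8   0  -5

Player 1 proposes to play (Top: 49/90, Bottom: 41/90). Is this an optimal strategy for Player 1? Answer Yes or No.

Against b1 this mix gives (49/90)·6 + (41/90)·(-8) = -17/45.
Against b2 this mix gives (49/90)·(-4) + (41/90)·0 = -98/45.
Against b3 this mix gives (49/90)·11 + (41/90)·(-5) = 167/45.
Player 2 will play b2, holding Player 1 to -98/45. Shifting weight toward the row that does better against b2 would raise this floor (the equalizing mix achieves -16/9 against both b2 and b1), so the proposed strategy is not optimal.

No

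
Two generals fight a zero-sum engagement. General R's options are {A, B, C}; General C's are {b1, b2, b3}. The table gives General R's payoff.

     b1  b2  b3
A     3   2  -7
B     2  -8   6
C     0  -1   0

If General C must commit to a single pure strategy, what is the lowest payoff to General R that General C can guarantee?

Column maxima: b1 → 3, b2 → 2, b3 → 6.
The smallest of these is 2.

2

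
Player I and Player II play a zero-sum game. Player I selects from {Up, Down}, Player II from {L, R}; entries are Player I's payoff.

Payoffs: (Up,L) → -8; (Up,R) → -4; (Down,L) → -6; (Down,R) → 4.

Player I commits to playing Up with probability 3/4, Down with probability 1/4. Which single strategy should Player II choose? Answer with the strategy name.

If Player II plays L, Player I's expected payoff is (3/4)·(-8) + (1/4)·(-6) = -15/2.
If Player II plays R, Player I's expected payoff is (3/4)·(-4) + (1/4)·4 = -2.
Player II minimizes Player I's payoff; the smallest is -15/2, so the best response is L.

L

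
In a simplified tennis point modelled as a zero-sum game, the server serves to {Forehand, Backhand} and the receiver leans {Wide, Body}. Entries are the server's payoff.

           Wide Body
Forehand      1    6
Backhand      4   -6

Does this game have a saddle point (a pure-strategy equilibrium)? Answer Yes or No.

No

Row minima: Forehand → 1, Backhand → -6; maximin = 1.
Column maxima: Wide → 4, Body → 6; minimax = 4.
1 ≠ 4, so no pure-strategy equilibrium exists.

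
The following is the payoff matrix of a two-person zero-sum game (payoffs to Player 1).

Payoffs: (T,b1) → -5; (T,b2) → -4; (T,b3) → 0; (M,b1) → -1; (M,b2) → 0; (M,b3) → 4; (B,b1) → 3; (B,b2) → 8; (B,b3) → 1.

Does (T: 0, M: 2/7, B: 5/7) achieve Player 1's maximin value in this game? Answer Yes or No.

Yes

Against b1 this mix gives (2/7)·(-1) + (5/7)·3 = 13/7.
Against b2 this mix gives (2/7)·0 + (5/7)·8 = 40/7.
Against b3 this mix gives (2/7)·4 + (5/7)·1 = 13/7.
All of Player 2's active replies (b1, b3) yield 13/7, and no column does worse for Player 1. The mix makes Player 2 indifferent and guarantees 13/7, so it is optimal.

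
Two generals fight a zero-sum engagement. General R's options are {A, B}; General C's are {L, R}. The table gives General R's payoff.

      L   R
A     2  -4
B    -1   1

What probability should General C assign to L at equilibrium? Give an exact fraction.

Row minima: A → -4, B → -1; maximin = -1.
Column maxima: L → 2, R → 1; minimax = 1.
-1 ≠ 1, so there is no saddle point; optimal play is mixed.
Let General R play A with probability p. Expected payoff against L: 2p + (-1)(1−p) = 3p − 1; against R: (-4)p + 1(1−p) = −5p + 1.
Setting these equal: 3p − 1 = −5p + 1 ⇒ 8p = 2 ⇒ p = 1/4, and the value is (3)·(1/4) − 1 = -1/4.
For General C: with q = P(L), equating A's and B's payoffs gives 6q − 4 = −2q + 1 ⇒ q = 5/8.

5/8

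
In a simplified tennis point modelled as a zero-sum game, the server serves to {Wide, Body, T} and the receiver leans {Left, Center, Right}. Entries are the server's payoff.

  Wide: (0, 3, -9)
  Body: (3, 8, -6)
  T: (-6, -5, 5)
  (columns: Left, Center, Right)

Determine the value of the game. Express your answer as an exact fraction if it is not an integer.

Row minima: Wide → -9, Body → -6, T → -6; maximin = -6.
Column maxima: Left → 3, Center → 8, Right → 5; minimax = 3.
-6 ≠ 3, so there is no saddle point; optimal play is mixed.
Wide is strictly dominated by Body, so the server never plays it.
Center is strictly dominated by Left (it gives the server strictly more in every row), so the receiver never plays it.
On the remaining 2×2 (Body, T vs Left, Right):
Let the server play Body with probability p. Expected payoff against Left: 3p + (-6)(1−p) = 9p − 6; against Right: (-6)p + 5(1−p) = −11p + 5.
Setting these equal: 9p − 6 = −11p + 5 ⇒ 20p = 11 ⇒ p = 11/20, and the value is (9)·(11/20) − 6 = -21/20.
For the receiver: with q = P(Left), equating Body's and T's payoffs gives 9q − 6 = −11q + 5 ⇒ q = 11/20.

-21/20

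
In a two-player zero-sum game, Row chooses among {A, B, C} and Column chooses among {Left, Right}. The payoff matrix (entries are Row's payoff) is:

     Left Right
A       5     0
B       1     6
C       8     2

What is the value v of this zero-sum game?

46/11

Row minima: A → 0, B → 1, C → 2; maximin = 2.
Column maxima: Left → 8, Right → 6; minimax = 6.
2 ≠ 6, so there is no saddle point; optimal play is mixed.
A is strictly dominated by C, so Row never plays it.
On the remaining 2×2 (B, C vs Left, Right):
Let Row play B with probability p. Expected payoff against Left: 1p + 8(1−p) = −7p + 8; against Right: 6p + 2(1−p) = 4p + 2.
Setting these equal: −7p + 8 = 4p + 2 ⇒ −11p = -6 ⇒ p = 6/11, and the value is (-7)·(6/11) + 8 = 46/11.
For Column: with q = P(Left), equating B's and C's payoffs gives −5q + 6 = 6q + 2 ⇒ q = 4/11.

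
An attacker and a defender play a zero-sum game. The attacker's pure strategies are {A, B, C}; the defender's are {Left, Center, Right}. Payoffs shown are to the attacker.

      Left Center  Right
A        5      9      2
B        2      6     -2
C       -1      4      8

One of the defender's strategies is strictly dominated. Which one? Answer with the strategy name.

Center

Left holds the attacker's payoff strictly below Center in every row: 5 < 9, 2 < 6, -1 < 4.
So Center is strictly dominated for the defender.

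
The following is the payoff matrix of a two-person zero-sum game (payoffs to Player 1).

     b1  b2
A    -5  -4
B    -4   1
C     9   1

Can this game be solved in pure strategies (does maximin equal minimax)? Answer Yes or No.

Row minima: A → -5, B → -4, C → 1; maximin = 1.
Column maxima: b1 → 9, b2 → 1; minimax = 1.
maximin = minimax = 1, so a saddle point exists.

Yes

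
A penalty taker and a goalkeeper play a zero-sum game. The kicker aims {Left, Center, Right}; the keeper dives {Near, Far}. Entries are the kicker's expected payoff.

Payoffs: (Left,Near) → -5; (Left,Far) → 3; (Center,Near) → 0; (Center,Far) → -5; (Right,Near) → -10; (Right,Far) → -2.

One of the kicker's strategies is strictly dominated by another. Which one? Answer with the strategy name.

Right

Left gives a strictly higher payoff than Right against every column: -5 > -10, 3 > -2.
So Right is strictly dominated and the kicker never plays it.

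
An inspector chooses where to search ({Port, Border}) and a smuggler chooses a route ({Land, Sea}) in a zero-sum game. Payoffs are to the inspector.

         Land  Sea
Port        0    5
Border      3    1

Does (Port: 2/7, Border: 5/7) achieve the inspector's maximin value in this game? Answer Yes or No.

Against Land this mix gives (2/7)·0 + (5/7)·3 = 15/7.
Against Sea this mix gives (2/7)·5 + (5/7)·1 = 15/7.
All of the smuggler's active replies (Land, Sea) yield 15/7, and no column does worse for the inspector. The mix makes the smuggler indifferent and guarantees 15/7, so it is optimal.

Yes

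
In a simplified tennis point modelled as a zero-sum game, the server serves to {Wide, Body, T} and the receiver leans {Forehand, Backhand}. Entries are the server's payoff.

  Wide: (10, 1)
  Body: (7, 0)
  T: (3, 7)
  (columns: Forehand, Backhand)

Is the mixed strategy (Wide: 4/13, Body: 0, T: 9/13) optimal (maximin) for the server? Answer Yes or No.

Against Forehand this mix gives (4/13)·10 + (9/13)·3 = 67/13.
Against Backhand this mix gives (4/13)·1 + (9/13)·7 = 67/13.
All of the receiver's active replies (Forehand, Backhand) yield 67/13, and no column does worse for the server. The mix makes the receiver indifferent and guarantees 67/13, so it is optimal.

Yes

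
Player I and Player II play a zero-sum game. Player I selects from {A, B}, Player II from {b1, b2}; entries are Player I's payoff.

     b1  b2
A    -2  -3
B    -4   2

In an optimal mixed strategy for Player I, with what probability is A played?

Row minima: A → -3, B → -4; maximin = -3.
Column maxima: b1 → -2, b2 → 2; minimax = -2.
-3 ≠ -2, so there is no saddle point; optimal play is mixed.
Let Player I play A with probability p. Expected payoff against b1: (-2)p + (-4)(1−p) = 2p − 4; against b2: (-3)p + 2(1−p) = −5p + 2.
Setting these equal: 2p − 4 = −5p + 2 ⇒ 7p = 6 ⇒ p = 6/7, and the value is (2)·(6/7) − 4 = -16/7.
For Player II: with q = P(b1), equating A's and B's payoffs gives q − 3 = −6q + 2 ⇒ q = 5/7.

6/7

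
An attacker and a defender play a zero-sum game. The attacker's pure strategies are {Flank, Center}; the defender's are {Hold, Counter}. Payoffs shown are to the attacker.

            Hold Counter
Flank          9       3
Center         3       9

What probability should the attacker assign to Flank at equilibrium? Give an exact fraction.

Row minima: Flank → 3, Center → 3; maximin = 3.
Column maxima: Hold → 9, Counter → 9; minimax = 9.
3 ≠ 9, so there is no saddle point; optimal play is mixed.
Let the attacker play Flank with probability p. Expected payoff against Hold: 9p + 3(1−p) = 6p + 3; against Counter: 3p + 9(1−p) = −6p + 9.
Setting these equal: 6p + 3 = −6p + 9 ⇒ 12p = 6 ⇒ p = 1/2, and the value is (6)·(1/2) + 3 = 6.
For the defender: with q = P(Hold), equating Flank's and Center's payoffs gives 6q + 3 = −6q + 9 ⇒ q = 1/2.

1/2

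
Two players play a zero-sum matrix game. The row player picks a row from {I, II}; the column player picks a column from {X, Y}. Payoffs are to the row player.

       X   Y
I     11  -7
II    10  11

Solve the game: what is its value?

191/19

Row minima: I → -7, II → 10; maximin = 10.
Column maxima: X → 11, Y → 11; minimax = 11.
10 ≠ 11, so there is no saddle point; optimal play is mixed.
Let the row player play I with probability p. Expected payoff against X: 11p + 10(1−p) = p + 10; against Y: (-7)p + 11(1−p) = −18p + 11.
Setting these equal: p + 10 = −18p + 11 ⇒ 19p = 1 ⇒ p = 1/19, and the value is (1)·(1/19) + 10 = 191/19.
For the column player: with q = P(X), equating I's and II's payoffs gives 18q − 7 = −q + 11 ⇒ q = 18/19.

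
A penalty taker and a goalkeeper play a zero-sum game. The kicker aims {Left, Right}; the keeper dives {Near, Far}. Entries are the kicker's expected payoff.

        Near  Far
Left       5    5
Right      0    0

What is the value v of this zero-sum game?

Row minima: Left → 5, Right → 0; maximin = 5.
Column maxima: Near → 5, Far → 5; minimax = 5.
Since maximin = minimax = 5, there is a saddle point and the value is 5.

5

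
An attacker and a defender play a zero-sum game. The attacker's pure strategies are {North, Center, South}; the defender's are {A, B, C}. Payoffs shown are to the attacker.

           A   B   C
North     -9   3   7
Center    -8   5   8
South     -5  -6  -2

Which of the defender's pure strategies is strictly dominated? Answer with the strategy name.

A holds the attacker's payoff strictly below C in every row: -9 < 7, -8 < 8, -5 < -2.
So C is strictly dominated for the defender.

C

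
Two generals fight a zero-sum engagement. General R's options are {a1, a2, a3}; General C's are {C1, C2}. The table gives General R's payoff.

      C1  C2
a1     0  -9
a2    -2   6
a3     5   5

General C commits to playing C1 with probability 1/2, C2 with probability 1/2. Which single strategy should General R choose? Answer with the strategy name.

a3

Expected payoff of a1: (1/2)·0 + (1/2)·(-9) = -9/2.
Expected payoff of a2: (1/2)·(-2) + (1/2)·6 = 2.
Expected payoff of a3: (1/2)·5 + (1/2)·5 = 5.
The largest is 5, so General R's best response is a3.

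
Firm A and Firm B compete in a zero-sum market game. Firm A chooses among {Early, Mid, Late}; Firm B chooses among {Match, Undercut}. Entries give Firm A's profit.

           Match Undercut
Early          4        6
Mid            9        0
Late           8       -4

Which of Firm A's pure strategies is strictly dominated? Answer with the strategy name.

Mid gives a strictly higher payoff than Late against every column: 9 > 8, 0 > -4.
So Late is strictly dominated and Firm A never plays it.

Late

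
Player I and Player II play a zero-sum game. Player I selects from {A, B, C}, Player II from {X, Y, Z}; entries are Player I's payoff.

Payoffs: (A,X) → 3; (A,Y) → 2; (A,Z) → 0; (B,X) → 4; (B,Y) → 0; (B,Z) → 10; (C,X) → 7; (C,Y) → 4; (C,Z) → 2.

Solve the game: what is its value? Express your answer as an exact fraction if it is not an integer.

10/3

Row minima: A → 0, B → 0, C → 2; maximin = 2.
Column maxima: X → 7, Y → 4, Z → 10; minimax = 4.
2 ≠ 4, so there is no saddle point; optimal play is mixed.
A is strictly dominated by C, so Player I never plays it.
X is strictly dominated by Y (it gives Player I strictly more in every row), so Player II never plays it.
On the remaining 2×2 (B, C vs Y, Z):
Let Player I play B with probability p. Expected payoff against Y: 0p + 4(1−p) = −4p + 4; against Z: 10p + 2(1−p) = 8p + 2.
Setting these equal: −4p + 4 = 8p + 2 ⇒ −12p = -2 ⇒ p = 1/6, and the value is (-4)·(1/6) + 4 = 10/3.
For Player II: with q = P(Y), equating B's and C's payoffs gives −10q + 10 = 2q + 2 ⇒ q = 2/3.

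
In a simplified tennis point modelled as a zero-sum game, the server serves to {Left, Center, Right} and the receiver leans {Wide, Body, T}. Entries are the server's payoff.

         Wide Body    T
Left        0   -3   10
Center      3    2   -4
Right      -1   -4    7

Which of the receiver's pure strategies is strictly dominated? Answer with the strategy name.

Wide

Body holds the server's payoff strictly below Wide in every row: -3 < 0, 2 < 3, -4 < -1.
So Wide is strictly dominated for the receiver.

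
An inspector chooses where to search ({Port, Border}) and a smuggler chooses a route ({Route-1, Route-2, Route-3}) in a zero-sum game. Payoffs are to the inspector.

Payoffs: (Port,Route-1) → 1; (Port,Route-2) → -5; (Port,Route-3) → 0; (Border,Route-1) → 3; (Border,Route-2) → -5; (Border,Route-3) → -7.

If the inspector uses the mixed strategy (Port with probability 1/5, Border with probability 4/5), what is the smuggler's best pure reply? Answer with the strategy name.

If the smuggler plays Route-1, the inspector's expected payoff is (1/5)·1 + (4/5)·3 = 13/5.
If the smuggler plays Route-2, the inspector's expected payoff is (1/5)·(-5) + (4/5)·(-5) = -5.
If the smuggler plays Route-3, the inspector's expected payoff is (1/5)·0 + (4/5)·(-7) = -28/5.
The smuggler minimizes the inspector's payoff; the smallest is -28/5, so the best response is Route-3.

Route-3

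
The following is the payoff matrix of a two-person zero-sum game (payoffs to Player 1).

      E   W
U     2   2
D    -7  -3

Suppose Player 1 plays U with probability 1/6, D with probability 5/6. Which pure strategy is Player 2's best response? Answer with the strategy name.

E

If Player 2 plays E, Player 1's expected payoff is (1/6)·2 + (5/6)·(-7) = -11/2.
If Player 2 plays W, Player 1's expected payoff is (1/6)·2 + (5/6)·(-3) = -13/6.
Player 2 minimizes Player 1's payoff; the smallest is -11/2, so the best response is E.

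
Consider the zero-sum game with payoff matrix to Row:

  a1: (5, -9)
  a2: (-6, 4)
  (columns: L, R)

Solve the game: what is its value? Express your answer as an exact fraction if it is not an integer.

Row minima: a1 → -9, a2 → -6; maximin = -6.
Column maxima: L → 5, R → 4; minimax = 4.
-6 ≠ 4, so there is no saddle point; optimal play is mixed.
Let Row play a1 with probability p. Expected payoff against L: 5p + (-6)(1−p) = 11p − 6; against R: (-9)p + 4(1−p) = −13p + 4.
Setting these equal: 11p − 6 = −13p + 4 ⇒ 24p = 10 ⇒ p = 5/12, and the value is (11)·(5/12) − 6 = -17/12.
For Column: with q = P(L), equating a1's and a2's payoffs gives 14q − 9 = −10q + 4 ⇒ q = 13/24.

-17/12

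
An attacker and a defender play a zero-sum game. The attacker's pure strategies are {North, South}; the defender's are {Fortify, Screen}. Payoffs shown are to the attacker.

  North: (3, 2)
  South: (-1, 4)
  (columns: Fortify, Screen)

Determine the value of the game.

7/3

Row minima: North → 2, South → -1; maximin = 2.
Column maxima: Fortify → 3, Screen → 4; minimax = 3.
2 ≠ 3, so there is no saddle point; optimal play is mixed.
Let the attacker play North with probability p. Expected payoff against Fortify: 3p + (-1)(1−p) = 4p − 1; against Screen: 2p + 4(1−p) = −2p + 4.
Setting these equal: 4p − 1 = −2p + 4 ⇒ 6p = 5 ⇒ p = 5/6, and the value is (4)·(5/6) − 1 = 7/3.
For the defender: with q = P(Fortify), equating North's and South's payoffs gives q + 2 = −5q + 4 ⇒ q = 1/3.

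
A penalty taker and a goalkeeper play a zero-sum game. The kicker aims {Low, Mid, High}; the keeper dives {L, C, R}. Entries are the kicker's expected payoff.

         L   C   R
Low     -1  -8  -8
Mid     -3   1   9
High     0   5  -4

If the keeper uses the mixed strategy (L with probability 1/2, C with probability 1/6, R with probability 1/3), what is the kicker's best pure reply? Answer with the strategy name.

Mid

Expected payoff of Low: (1/2)·(-1) + (1/6)·(-8) + (1/3)·(-8) = -9/2.
Expected payoff of Mid: (1/2)·(-3) + (1/6)·1 + (1/3)·9 = 5/3.
Expected payoff of High: (1/2)·0 + (1/6)·5 + (1/3)·(-4) = -1/2.
The largest is 5/3, so the kicker's best response is Mid.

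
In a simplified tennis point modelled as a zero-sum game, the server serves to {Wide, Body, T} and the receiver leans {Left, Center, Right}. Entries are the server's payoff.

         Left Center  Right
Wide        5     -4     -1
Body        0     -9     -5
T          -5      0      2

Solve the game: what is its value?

-10/7

Row minima: Wide → -4, Body → -9, T → -5; maximin = -4.
Column maxima: Left → 5, Center → 0, Right → 2; minimax = 0.
-4 ≠ 0, so there is no saddle point; optimal play is mixed.
Body is strictly dominated by Wide, so the server never plays it.
Right is strictly dominated by Center (it gives the server strictly more in every row), so the receiver never plays it.
On the remaining 2×2 (Wide, T vs Left, Center):
Let the server play Wide with probability p. Expected payoff against Left: 5p + (-5)(1−p) = 10p − 5; against Center: (-4)p + 0(1−p) = −4p.
Setting these equal: 10p − 5 = −4p ⇒ 14p = 5 ⇒ p = 5/14, and the value is (10)·(5/14) − 5 = -10/7.
For the receiver: with q = P(Left), equating Wide's and T's payoffs gives 9q − 4 = −5q ⇒ q = 2/7.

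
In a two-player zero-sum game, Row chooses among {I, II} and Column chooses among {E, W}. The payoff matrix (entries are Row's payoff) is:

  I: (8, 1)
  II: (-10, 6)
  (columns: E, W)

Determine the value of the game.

Row minima: I → 1, II → -10; maximin = 1.
Column maxima: E → 8, W → 6; minimax = 6.
1 ≠ 6, so there is no saddle point; optimal play is mixed.
Let Row play I with probability p. Expected payoff against E: 8p + (-10)(1−p) = 18p − 10; against W: 1p + 6(1−p) = −5p + 6.
Setting these equal: 18p − 10 = −5p + 6 ⇒ 23p = 16 ⇒ p = 16/23, and the value is (18)·(16/23) − 10 = 58/23.
For Column: with q = P(E), equating I's and II's payoffs gives 7q + 1 = −16q + 6 ⇒ q = 5/23.

58/23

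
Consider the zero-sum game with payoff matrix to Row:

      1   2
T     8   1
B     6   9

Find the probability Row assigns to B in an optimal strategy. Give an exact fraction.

Row minima: T → 1, B → 6; maximin = 6.
Column maxima: 1 → 8, 2 → 9; minimax = 8.
6 ≠ 8, so there is no saddle point; optimal play is mixed.
Let Row play T with probability p. Expected payoff against 1: 8p + 6(1−p) = 2p + 6; against 2: 1p + 9(1−p) = −8p + 9.
Setting these equal: 2p + 6 = −8p + 9 ⇒ 10p = 3 ⇒ p = 3/10, and the value is (2)·(3/10) + 6 = 33/5.
For Column: with q = P(1), equating T's and B's payoffs gives 7q + 1 = −3q + 9 ⇒ q = 4/5.

7/10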